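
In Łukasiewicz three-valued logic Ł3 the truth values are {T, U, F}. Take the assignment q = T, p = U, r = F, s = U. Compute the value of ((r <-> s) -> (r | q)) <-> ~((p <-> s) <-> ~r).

F

r <-> s = F <-> U = U  [1 − |0−½|]
r | q = F | T = T
(r <-> s) -> (r | q) = U -> T = T
p <-> s = U <-> U = T
~r = ~F = T
(p <-> s) <-> ~r = T <-> T = T
~((p <-> s) <-> ~r) = ~T = F
((r <-> s) -> (r | q)) <-> ~((p <-> s) <-> ~r) = T <-> F = F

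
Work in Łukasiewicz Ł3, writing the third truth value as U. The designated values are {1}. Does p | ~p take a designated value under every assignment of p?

Countermodel: p=U gives U, which is not designated.

No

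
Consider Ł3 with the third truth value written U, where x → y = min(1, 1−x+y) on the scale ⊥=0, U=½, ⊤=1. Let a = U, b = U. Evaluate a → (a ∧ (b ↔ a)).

⊤

b ↔ a = U ↔ U = ⊤  [1 − |½−½|]
a ∧ (b ↔ a) = U ∧ ⊤ = U
a → (a ∧ (b ↔ a)) = U → U = ⊤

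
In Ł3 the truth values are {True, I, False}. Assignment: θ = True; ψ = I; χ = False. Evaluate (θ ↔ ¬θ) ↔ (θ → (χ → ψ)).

¬θ = ¬True = False
θ ↔ ¬θ = True ↔ False = False
χ → ψ = False → I = True  [min(1, 1−0+½)]
θ → (χ → ψ) = True → True = True
(θ ↔ ¬θ) ↔ (θ → (χ → ψ)) = False ↔ True = False

False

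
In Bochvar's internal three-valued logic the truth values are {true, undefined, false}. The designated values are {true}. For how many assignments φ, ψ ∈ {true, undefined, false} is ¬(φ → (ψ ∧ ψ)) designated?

Designated under: (φ=true, ψ=false).

1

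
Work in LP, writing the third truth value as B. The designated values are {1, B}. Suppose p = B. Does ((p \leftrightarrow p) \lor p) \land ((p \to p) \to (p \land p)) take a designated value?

p \leftrightarrow p = B \leftrightarrow B = B
(p \leftrightarrow p) \lor p = B \lor B = B
p \to p = B \to B = B
p \land p = B \land B = B
(p \to p) \to (p \land p) = B \to B = B
((p \leftrightarrow p) \lor p) \land ((p \to p) \to (p \land p)) = B \land B = B
B ∈ {1, B}.

Yes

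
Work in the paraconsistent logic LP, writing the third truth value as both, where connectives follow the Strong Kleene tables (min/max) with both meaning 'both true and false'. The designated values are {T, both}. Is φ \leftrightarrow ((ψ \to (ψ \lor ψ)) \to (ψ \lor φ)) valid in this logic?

No

Countermodel: φ=F, ψ=T gives F, which is not designated.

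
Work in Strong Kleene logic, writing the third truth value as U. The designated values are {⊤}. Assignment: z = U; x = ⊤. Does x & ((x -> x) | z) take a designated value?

x -> x = ⊤ -> ⊤ = ⊤
(x -> x) | z = ⊤ | U = ⊤
x & ((x -> x) | z) = ⊤ & ⊤ = ⊤
⊤ ∈ {⊤}.

Yes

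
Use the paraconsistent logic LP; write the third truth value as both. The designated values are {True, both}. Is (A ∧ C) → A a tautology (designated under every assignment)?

Every assignment of A, C over {True, both, False} gives a value in {True, both}.
In particular, with A=both, C=both: (A ∧ C) → A = both.

Yes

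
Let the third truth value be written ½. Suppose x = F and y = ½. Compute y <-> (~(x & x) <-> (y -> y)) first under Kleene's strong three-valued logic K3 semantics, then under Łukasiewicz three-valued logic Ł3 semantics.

½; ½

In Kleene's strong three-valued logic K3: x & x = F & F = F
~(x & x) = ~F = T
y -> y = ½ -> ½ = ½  [~½ | ½]
~(x & x) <-> (y -> y) = T <-> ½ = ½
y <-> (~(x & x) <-> (y -> y)) = ½ <-> ½ = ½
In Łukasiewicz three-valued logic Ł3: x & x = F & F = F
~(x & x) = ~F = T
y -> y = ½ -> ½ = T  [min(1, 1−½+½)]
~(x & x) <-> (y -> y) = T <-> T = T
y <-> (~(x & x) <-> (y -> y)) = ½ <-> T = ½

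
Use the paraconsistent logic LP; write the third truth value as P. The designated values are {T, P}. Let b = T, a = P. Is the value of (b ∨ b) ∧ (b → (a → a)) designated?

b ∨ b = T ∨ T = T
a → a = P → P = P  [¬P ∨ P]
b → (a → a) = T → P = P
(b ∨ b) ∧ (b → (a → a)) = T ∧ P = P
P ∈ {T, P}.

Yes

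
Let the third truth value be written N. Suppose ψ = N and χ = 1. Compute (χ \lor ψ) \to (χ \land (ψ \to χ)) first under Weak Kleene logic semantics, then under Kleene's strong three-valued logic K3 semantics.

N; 1

In Weak Kleene logic: χ \lor ψ = 1 \lor N = N
ψ \to χ = N \to 1 = N  [any arg is the third value ⇒ result is the third value]
χ \land (ψ \to χ) = 1 \land N = N
(χ \lor ψ) \to (χ \land (ψ \to χ)) = N \to N = N
In Kleene's strong three-valued logic K3: χ \lor ψ = 1 \lor N = 1
ψ \to χ = N \to 1 = 1
χ \land (ψ \to χ) = 1 \land 1 = 1
(χ \lor ψ) \to (χ \land (ψ \to χ)) = 1 \to 1 = 1
They differ because Weak Kleene logic and Kleene's strong three-valued logic K3 treat N differently under the binary connectives.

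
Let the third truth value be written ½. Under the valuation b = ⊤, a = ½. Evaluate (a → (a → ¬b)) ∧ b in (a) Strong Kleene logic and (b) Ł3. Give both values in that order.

½; ⊤

In Strong Kleene logic: ¬b = ¬⊤ = ⊥
a → ¬b = ½ → ⊥ = ½  [¬½ ∨ ⊥]
a → (a → ¬b) = ½ → ½ = ½
(a → (a → ¬b)) ∧ b = ½ ∧ ⊤ = ½
In Ł3: ¬b = ¬⊤ = ⊥
a → ¬b = ½ → ⊥ = ½  [min(1, 1−½+0)]
a → (a → ¬b) = ½ → ½ = ⊤
(a → (a → ¬b)) ∧ b = ⊤ ∧ ⊤ = ⊤
They differ because Strong Kleene logic and Ł3 treat ½ differently under implication.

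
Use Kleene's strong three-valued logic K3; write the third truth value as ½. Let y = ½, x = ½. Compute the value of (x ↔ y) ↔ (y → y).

½

x ↔ y = ½ ↔ ½ = ½
y → y = ½ → ½ = ½  [¬½ ∨ ½]
(x ↔ y) ↔ (y → y) = ½ ↔ ½ = ½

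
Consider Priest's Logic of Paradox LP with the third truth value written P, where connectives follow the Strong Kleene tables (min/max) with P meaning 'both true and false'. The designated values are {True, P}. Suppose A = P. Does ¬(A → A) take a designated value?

A → A = P → P = P  [¬P ∨ P]
¬(A → A) = ¬P = P
P ∈ {True, P}.

Yes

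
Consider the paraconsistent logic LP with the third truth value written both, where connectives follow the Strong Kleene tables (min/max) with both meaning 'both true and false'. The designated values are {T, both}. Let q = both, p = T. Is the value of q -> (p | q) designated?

Yes

p | q = T | both = T
q -> (p | q) = both -> T = T
T ∈ {T, both}.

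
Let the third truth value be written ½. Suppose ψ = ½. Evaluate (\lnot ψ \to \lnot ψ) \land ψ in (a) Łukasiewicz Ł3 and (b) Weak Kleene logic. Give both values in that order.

In Łukasiewicz Ł3: \lnot ψ = \lnot ½ = ½
\lnot ψ = \lnot ½ = ½
\lnot ψ \to \lnot ψ = ½ \to ½ = 1
(\lnot ψ \to \lnot ψ) \land ψ = 1 \land ½ = ½
In Weak Kleene logic: \lnot ψ = \lnot ½ = ½
\lnot ψ = \lnot ½ = ½
\lnot ψ \to \lnot ψ = ½ \to ½ = ½  [any arg is the third value ⇒ result is the third value]
(\lnot ψ \to \lnot ψ) \land ψ = ½ \land ½ = ½

½; ½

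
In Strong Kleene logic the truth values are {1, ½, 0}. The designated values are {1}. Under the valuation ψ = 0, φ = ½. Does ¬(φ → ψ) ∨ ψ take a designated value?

No

φ → ψ = ½ → 0 = ½  [¬½ ∨ 0]
¬(φ → ψ) = ¬½ = ½
¬(φ → ψ) ∨ ψ = ½ ∨ 0 = ½
½ ∉ {1}.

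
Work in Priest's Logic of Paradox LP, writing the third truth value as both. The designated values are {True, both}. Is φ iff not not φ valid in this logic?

Yes

Every assignment of φ over {True, both, False} gives a value in {True, both}.
In particular, with φ=both: φ iff not not φ = both.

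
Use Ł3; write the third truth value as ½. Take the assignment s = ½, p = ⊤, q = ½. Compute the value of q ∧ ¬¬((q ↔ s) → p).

q ↔ s = ½ ↔ ½ = ⊤  [1 − |½−½|]
(q ↔ s) → p = ⊤ → ⊤ = ⊤
¬((q ↔ s) → p) = ¬⊤ = ⊥
¬¬((q ↔ s) → p) = ¬⊥ = ⊤
q ∧ ¬¬((q ↔ s) → p) = ½ ∧ ⊤ = ½

½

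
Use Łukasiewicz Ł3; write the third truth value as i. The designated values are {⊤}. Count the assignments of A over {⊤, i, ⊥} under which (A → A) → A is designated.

A=⊤: ⊤ ✓
A=i: i ·
A=⊥: ⊥ ·

1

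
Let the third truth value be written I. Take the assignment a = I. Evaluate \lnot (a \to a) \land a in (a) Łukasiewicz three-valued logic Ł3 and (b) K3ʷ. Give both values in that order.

In Łukasiewicz three-valued logic Ł3: a \to a = I \to I = T
\lnot (a \to a) = \lnot T = F
\lnot (a \to a) \land a = F \land I = F
In K3ʷ: a \to a = I \to I = I  [any arg is the third value ⇒ result is the third value]
\lnot (a \to a) = \lnot I = I
\lnot (a \to a) \land a = I \land I = I
They differ because Łukasiewicz three-valued logic Ł3 and K3ʷ treat I differently under the binary connectives.

F; I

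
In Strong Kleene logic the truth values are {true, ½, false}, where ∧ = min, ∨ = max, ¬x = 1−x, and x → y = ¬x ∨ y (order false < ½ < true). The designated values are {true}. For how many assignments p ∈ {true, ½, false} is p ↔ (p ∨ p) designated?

p=true: true ✓
p=½: ½ ·
p=false: true ✓

2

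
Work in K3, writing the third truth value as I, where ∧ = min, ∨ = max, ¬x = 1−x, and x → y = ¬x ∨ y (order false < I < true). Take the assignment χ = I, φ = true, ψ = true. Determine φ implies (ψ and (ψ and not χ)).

not χ = not I = I
ψ and not χ = true and I = I
ψ and (ψ and not χ) = true and I = I
φ implies (ψ and (ψ and not χ)) = true implies I = I  [not true or I]

I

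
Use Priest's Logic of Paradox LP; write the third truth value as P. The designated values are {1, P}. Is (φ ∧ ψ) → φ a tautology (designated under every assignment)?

Yes

Every assignment of φ, ψ over {1, P, 0} gives a value in {1, P}.
In particular, with φ=P, ψ=P: (φ ∧ ψ) → φ = P.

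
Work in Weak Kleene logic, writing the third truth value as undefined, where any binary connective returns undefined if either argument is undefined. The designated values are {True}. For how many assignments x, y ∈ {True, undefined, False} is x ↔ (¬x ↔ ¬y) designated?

Designated under: (x=True, y=True); (x=False, y=True).

2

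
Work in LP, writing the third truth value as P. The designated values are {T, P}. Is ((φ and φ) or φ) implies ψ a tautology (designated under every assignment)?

No

Countermodel: φ=T, ψ=F gives F, which is not designated.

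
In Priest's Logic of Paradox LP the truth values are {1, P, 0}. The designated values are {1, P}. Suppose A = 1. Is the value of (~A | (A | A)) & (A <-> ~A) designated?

~A = ~1 = 0
A | A = 1 | 1 = 1
~A | (A | A) = 0 | 1 = 1
~A = ~1 = 0
A <-> ~A = 1 <-> 0 = 0
(~A | (A | A)) & (A <-> ~A) = 1 & 0 = 0
0 ∉ {1, P}.

No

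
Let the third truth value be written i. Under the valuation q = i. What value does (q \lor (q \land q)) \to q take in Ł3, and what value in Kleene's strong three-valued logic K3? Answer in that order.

In Ł3: q \land q = i \land i = i
q \lor (q \land q) = i \lor i = i
(q \lor (q \land q)) \to q = i \to i = T  [min(1, 1−½+½)]
In Kleene's strong three-valued logic K3: q \land q = i \land i = i
q \lor (q \land q) = i \lor i = i
(q \lor (q \land q)) \to q = i \to i = i
They differ because Ł3 and Kleene's strong three-valued logic K3 treat i differently under implication.

T; i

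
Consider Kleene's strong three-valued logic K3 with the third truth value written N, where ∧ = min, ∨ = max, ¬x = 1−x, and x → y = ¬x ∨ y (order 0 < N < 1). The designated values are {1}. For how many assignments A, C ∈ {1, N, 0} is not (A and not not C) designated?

Of the 9 assignments, 5 give a value in {1}.

5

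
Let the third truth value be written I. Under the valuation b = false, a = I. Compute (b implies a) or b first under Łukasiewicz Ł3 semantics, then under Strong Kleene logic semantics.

In Łukasiewicz Ł3: b implies a = false implies I = true  [min(1, 1−0+½)]
(b implies a) or b = true or false = true
In Strong Kleene logic: b implies a = false implies I = true
(b implies a) or b = true or false = true

true; true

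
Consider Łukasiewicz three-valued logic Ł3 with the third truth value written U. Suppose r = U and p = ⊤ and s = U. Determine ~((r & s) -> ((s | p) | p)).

r & s = U & U = U
s | p = U | ⊤ = ⊤
(s | p) | p = ⊤ | ⊤ = ⊤
(r & s) -> ((s | p) | p) = U -> ⊤ = ⊤  [min(1, 1−½+1)]
~((r & s) -> ((s | p) | p)) = ~⊤ = ⊥

⊥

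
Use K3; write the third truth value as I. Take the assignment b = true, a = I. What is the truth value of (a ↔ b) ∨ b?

true

a ↔ b = I ↔ true = I
(a ↔ b) ∨ b = I ∨ true = true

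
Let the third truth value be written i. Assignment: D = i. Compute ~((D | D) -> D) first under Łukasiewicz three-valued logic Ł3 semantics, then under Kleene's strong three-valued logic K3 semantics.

0; i

In Łukasiewicz three-valued logic Ł3: D | D = i | i = i
(D | D) -> D = i -> i = 1  [min(1, 1−½+½)]
~((D | D) -> D) = ~1 = 0
In Kleene's strong three-valued logic K3: D | D = i | i = i
(D | D) -> D = i -> i = i  [~i | i]
~((D | D) -> D) = ~i = i
They differ because Łukasiewicz three-valued logic Ł3 and Kleene's strong three-valued logic K3 treat i differently under implication.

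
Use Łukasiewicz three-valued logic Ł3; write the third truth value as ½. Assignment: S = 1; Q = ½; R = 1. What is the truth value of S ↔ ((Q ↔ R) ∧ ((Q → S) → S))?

½

Q ↔ R = ½ ↔ 1 = ½  [1 − |½−1|]
Q → S = ½ → 1 = 1
(Q → S) → S = 1 → 1 = 1
(Q ↔ R) ∧ ((Q → S) → S) = ½ ∧ 1 = ½
S ↔ ((Q ↔ R) ∧ ((Q → S) → S)) = 1 ↔ ½ = ½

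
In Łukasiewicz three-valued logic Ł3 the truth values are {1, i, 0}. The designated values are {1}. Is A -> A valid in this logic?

Yes

Every assignment of A over {1, i, 0} gives a value in {1}.
In particular, with A=i: A -> A = 1.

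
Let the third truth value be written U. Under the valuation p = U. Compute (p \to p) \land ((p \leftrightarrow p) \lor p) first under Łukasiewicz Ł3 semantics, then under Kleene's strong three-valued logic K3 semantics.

true; U

In Łukasiewicz Ł3: p \to p = U \to U = true
p \leftrightarrow p = U \leftrightarrow U = true
(p \leftrightarrow p) \lor p = true \lor U = true
(p \to p) \land ((p \leftrightarrow p) \lor p) = true \land true = true
In Kleene's strong three-valued logic K3: p \to p = U \to U = U  [\lnot U \lor U]
p \leftrightarrow p = U \leftrightarrow U = U
(p \leftrightarrow p) \lor p = U \lor U = U
(p \to p) \land ((p \leftrightarrow p) \lor p) = U \land U = U
They differ because Łukasiewicz Ł3 and Kleene's strong three-valued logic K3 treat U differently under implication.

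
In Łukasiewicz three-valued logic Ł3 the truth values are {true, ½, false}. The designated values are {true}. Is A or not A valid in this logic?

Countermodel: A=½ gives ½, which is not designated.

No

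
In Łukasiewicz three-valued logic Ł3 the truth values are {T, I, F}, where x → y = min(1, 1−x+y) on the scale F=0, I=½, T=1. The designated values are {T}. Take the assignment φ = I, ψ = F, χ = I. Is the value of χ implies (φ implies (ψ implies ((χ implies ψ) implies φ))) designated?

χ implies ψ = I implies F = I  [min(1, 1−½+0)]
(χ implies ψ) implies φ = I implies I = T
ψ implies ((χ implies ψ) implies φ) = F implies T = T
φ implies (ψ implies ((χ implies ψ) implies φ)) = I implies T = T
χ implies (φ implies (ψ implies ((χ implies ψ) implies φ))) = I implies T = T
T ∈ {T}.

Yes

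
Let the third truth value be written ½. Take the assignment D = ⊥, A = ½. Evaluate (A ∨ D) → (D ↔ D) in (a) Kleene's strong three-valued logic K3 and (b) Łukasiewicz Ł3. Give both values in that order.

⊤; ⊤

In Kleene's strong three-valued logic K3: A ∨ D = ½ ∨ ⊥ = ½
D ↔ D = ⊥ ↔ ⊥ = ⊤
(A ∨ D) → (D ↔ D) = ½ → ⊤ = ⊤  [¬½ ∨ ⊤]
In Łukasiewicz Ł3: A ∨ D = ½ ∨ ⊥ = ½
D ↔ D = ⊥ ↔ ⊥ = ⊤
(A ∨ D) → (D ↔ D) = ½ → ⊤ = ⊤  [min(1, 1−½+1)]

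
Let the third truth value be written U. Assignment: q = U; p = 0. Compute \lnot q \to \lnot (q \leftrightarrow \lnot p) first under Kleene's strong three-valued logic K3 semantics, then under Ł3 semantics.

In Kleene's strong three-valued logic K3: \lnot q = \lnot U = U
\lnot p = \lnot 0 = 1
q \leftrightarrow \lnot p = U \leftrightarrow 1 = U
\lnot (q \leftrightarrow \lnot p) = \lnot U = U
\lnot q \to \lnot (q \leftrightarrow \lnot p) = U \to U = U  [\lnot U \lor U]
In Ł3: \lnot q = \lnot U = U
\lnot p = \lnot 0 = 1
q \leftrightarrow \lnot p = U \leftrightarrow 1 = U  [1 − |½−1|]
\lnot (q \leftrightarrow \lnot p) = \lnot U = U
\lnot q \to \lnot (q \leftrightarrow \lnot p) = U \to U = 1
They differ because Kleene's strong three-valued logic K3 and Ł3 treat U differently under implication.

U; 1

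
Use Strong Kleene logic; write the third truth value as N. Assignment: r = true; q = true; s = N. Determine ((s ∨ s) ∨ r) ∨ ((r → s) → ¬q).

true

s ∨ s = N ∨ N = N
(s ∨ s) ∨ r = N ∨ true = true
r → s = true → N = N  [¬true ∨ N]
¬q = ¬true = false
(r → s) → ¬q = N → false = N
((s ∨ s) ∨ r) ∨ ((r → s) → ¬q) = true ∨ N = true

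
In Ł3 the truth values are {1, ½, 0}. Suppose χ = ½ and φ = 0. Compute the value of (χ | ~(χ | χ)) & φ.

χ | χ = ½ | ½ = ½
~(χ | χ) = ~½ = ½
χ | ~(χ | χ) = ½ | ½ = ½
(χ | ~(χ | χ)) & φ = ½ & 0 = 0

0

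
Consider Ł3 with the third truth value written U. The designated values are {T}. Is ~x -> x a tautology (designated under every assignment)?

Countermodel: x=F gives F, which is not designated.

No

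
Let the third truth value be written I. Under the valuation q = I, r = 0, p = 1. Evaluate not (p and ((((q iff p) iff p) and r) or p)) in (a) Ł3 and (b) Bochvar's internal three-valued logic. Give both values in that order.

In Ł3: q iff p = I iff 1 = I  [1 − |½−1|]
(q iff p) iff p = I iff 1 = I
((q iff p) iff p) and r = I and 0 = 0
(((q iff p) iff p) and r) or p = 0 or 1 = 1
p and ((((q iff p) iff p) and r) or p) = 1 and 1 = 1
not (p and ((((q iff p) iff p) and r) or p)) = not 1 = 0
In Bochvar's internal three-valued logic: q iff p = I iff 1 = I
(q iff p) iff p = I iff 1 = I
((q iff p) iff p) and r = I and 0 = I
(((q iff p) iff p) and r) or p = I or 1 = I
p and ((((q iff p) iff p) and r) or p) = 1 and I = I
not (p and ((((q iff p) iff p) and r) or p)) = not I = I
They differ because Ł3 and Bochvar's internal three-valued logic treat I differently under the binary connectives.

0; I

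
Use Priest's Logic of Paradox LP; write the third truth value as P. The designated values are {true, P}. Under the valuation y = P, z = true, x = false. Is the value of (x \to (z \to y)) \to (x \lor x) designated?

No

z \to y = true \to P = P  [\lnot true \lor P]
x \to (z \to y) = false \to P = true
x \lor x = false \lor false = false
(x \to (z \to y)) \to (x \lor x) = true \to false = false
false ∉ {true, P}.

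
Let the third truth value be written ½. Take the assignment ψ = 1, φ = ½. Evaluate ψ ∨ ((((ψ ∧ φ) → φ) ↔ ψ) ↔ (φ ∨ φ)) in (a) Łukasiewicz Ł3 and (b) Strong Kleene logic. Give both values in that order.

1; 1

In Łukasiewicz Ł3: ψ ∧ φ = 1 ∧ ½ = ½
(ψ ∧ φ) → φ = ½ → ½ = 1  [min(1, 1−½+½)]
((ψ ∧ φ) → φ) ↔ ψ = 1 ↔ 1 = 1
φ ∨ φ = ½ ∨ ½ = ½
(((ψ ∧ φ) → φ) ↔ ψ) ↔ (φ ∨ φ) = 1 ↔ ½ = ½
ψ ∨ ((((ψ ∧ φ) → φ) ↔ ψ) ↔ (φ ∨ φ)) = 1 ∨ ½ = 1
In Strong Kleene logic: ψ ∧ φ = 1 ∧ ½ = ½
(ψ ∧ φ) → φ = ½ → ½ = ½  [¬½ ∨ ½]
((ψ ∧ φ) → φ) ↔ ψ = ½ ↔ 1 = ½
φ ∨ φ = ½ ∨ ½ = ½
(((ψ ∧ φ) → φ) ↔ ψ) ↔ (φ ∨ φ) = ½ ↔ ½ = ½
ψ ∨ ((((ψ ∧ φ) → φ) ↔ ψ) ↔ (φ ∨ φ)) = 1 ∨ ½ = 1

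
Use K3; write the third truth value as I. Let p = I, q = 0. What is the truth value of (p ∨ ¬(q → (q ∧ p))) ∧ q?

q ∧ p = 0 ∧ I = 0
q → (q ∧ p) = 0 → 0 = 1
¬(q → (q ∧ p)) = ¬1 = 0
p ∨ ¬(q → (q ∧ p)) = I ∨ 0 = I
(p ∨ ¬(q → (q ∧ p))) ∧ q = I ∧ 0 = 0

0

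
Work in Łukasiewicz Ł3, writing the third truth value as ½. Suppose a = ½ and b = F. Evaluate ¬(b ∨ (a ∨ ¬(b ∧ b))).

F

b ∧ b = F ∧ F = F
¬(b ∧ b) = ¬F = T
a ∨ ¬(b ∧ b) = ½ ∨ T = T
b ∨ (a ∨ ¬(b ∧ b)) = F ∨ T = T
¬(b ∨ (a ∨ ¬(b ∧ b))) = ¬T = F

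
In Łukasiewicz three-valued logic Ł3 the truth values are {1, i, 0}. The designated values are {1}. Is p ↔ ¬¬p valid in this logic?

Every assignment of p over {1, i, 0} gives a value in {1}.
In particular, with p=i: p ↔ ¬¬p = 1.

Yes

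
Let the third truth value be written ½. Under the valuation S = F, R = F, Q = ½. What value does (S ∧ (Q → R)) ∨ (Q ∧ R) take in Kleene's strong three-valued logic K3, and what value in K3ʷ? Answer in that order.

In Kleene's strong three-valued logic K3: Q → R = ½ → F = ½  [¬½ ∨ F]
S ∧ (Q → R) = F ∧ ½ = F
Q ∧ R = ½ ∧ F = F
(S ∧ (Q → R)) ∨ (Q ∧ R) = F ∨ F = F
In K3ʷ: Q → R = ½ → F = ½  [any arg is the third value ⇒ result is the third value]
S ∧ (Q → R) = F ∧ ½ = ½
Q ∧ R = ½ ∧ F = ½
(S ∧ (Q → R)) ∨ (Q ∧ R) = ½ ∨ ½ = ½
They differ because Kleene's strong three-valued logic K3 and K3ʷ treat ½ differently under the binary connectives.

F; ½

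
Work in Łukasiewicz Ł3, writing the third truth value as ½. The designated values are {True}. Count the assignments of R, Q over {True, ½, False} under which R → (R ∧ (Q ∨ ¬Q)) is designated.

8

Of the 9 assignments, 8 give a value in {True}.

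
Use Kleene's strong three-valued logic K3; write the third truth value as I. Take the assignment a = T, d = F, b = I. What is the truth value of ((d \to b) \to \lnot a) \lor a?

T

d \to b = F \to I = T  [\lnot F \lor I]
\lnot a = \lnot T = F
(d \to b) \to \lnot a = T \to F = F
((d \to b) \to \lnot a) \lor a = F \lor T = T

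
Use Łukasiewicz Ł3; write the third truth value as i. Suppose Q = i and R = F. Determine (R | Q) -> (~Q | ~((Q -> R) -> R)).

T

R | Q = F | i = i
~Q = ~i = i
Q -> R = i -> F = i  [min(1, 1−½+0)]
(Q -> R) -> R = i -> F = i
~((Q -> R) -> R) = ~i = i
~Q | ~((Q -> R) -> R) = i | i = i
(R | Q) -> (~Q | ~((Q -> R) -> R)) = i -> i = T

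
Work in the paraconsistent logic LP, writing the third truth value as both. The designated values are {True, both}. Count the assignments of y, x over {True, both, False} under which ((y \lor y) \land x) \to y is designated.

Of the 9 assignments, 9 give a value in {True, both}.

9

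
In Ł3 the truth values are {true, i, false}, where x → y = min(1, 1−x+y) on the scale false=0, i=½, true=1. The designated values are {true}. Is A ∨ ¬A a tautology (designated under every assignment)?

Countermodel: A=i gives i, which is not designated.

No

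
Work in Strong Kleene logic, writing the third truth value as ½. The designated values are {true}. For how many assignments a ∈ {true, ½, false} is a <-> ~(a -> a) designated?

1

a=true: false ·
a=½: ½ ·
a=false: true ✓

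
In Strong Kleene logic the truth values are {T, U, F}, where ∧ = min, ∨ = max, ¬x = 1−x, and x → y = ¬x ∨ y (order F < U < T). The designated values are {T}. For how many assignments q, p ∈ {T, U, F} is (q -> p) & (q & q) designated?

1

Designated under: (q=T, p=T).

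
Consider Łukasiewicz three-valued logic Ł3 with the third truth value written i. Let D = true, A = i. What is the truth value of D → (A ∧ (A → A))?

i

A → A = i → i = true  [min(1, 1−½+½)]
A ∧ (A → A) = i ∧ true = i
D → (A ∧ (A → A)) = true → i = i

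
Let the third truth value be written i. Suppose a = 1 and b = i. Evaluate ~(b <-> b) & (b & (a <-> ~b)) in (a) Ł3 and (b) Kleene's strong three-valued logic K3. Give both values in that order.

0; i

In Ł3: b <-> b = i <-> i = 1  [1 − |½−½|]
~(b <-> b) = ~1 = 0
~b = ~i = i
a <-> ~b = 1 <-> i = i
b & (a <-> ~b) = i & i = i
~(b <-> b) & (b & (a <-> ~b)) = 0 & i = 0
In Kleene's strong three-valued logic K3: b <-> b = i <-> i = i
~(b <-> b) = ~i = i
~b = ~i = i
a <-> ~b = 1 <-> i = i
b & (a <-> ~b) = i & i = i
~(b <-> b) & (b & (a <-> ~b)) = i & i = i
They differ because Ł3 and Kleene's strong three-valued logic K3 treat i differently under implication.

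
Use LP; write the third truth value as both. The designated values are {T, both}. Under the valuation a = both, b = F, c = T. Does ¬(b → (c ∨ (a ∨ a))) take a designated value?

a ∨ a = both ∨ both = both
c ∨ (a ∨ a) = T ∨ both = T
b → (c ∨ (a ∨ a)) = F → T = T
¬(b → (c ∨ (a ∨ a))) = ¬T = F
F ∉ {T, both}.

No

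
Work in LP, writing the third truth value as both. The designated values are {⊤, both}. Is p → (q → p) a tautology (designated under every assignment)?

Yes

Every assignment of p, q over {⊤, both, ⊥} gives a value in {⊤, both}.
In particular, with p=both, q=both: p → (q → p) = both.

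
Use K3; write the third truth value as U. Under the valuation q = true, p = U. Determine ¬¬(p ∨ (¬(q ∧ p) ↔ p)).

U

q ∧ p = true ∧ U = U
¬(q ∧ p) = ¬U = U
¬(q ∧ p) ↔ p = U ↔ U = U
p ∨ (¬(q ∧ p) ↔ p) = U ∨ U = U
¬(p ∨ (¬(q ∧ p) ↔ p)) = ¬U = U
¬¬(p ∨ (¬(q ∧ p) ↔ p)) = ¬U = U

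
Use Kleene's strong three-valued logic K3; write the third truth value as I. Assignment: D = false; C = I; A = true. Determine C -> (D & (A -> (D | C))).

I

D | C = false | I = I
A -> (D | C) = true -> I = I
D & (A -> (D | C)) = false & I = false
C -> (D & (A -> (D | C))) = I -> false = I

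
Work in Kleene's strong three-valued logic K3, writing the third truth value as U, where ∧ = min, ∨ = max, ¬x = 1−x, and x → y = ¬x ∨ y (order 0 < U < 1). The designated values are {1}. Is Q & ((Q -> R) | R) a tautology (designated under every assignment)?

No

Countermodel: Q=1, R=U gives U, which is not designated.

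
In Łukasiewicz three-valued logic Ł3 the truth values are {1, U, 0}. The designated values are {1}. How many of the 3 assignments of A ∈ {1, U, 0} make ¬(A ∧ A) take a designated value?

A=1: 0 ·
A=U: U ·
A=0: 1 ✓

1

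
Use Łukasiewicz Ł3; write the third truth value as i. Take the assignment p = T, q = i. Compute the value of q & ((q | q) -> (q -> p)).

q | q = i | i = i
q -> p = i -> T = T  [min(1, 1−½+1)]
(q | q) -> (q -> p) = i -> T = T
q & ((q | q) -> (q -> p)) = i & T = i

i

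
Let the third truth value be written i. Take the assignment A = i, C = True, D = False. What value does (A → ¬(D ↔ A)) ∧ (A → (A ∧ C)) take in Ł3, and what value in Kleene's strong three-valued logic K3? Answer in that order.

True; i

In Ł3: D ↔ A = False ↔ i = i  [1 − |0−½|]
¬(D ↔ A) = ¬i = i
A → ¬(D ↔ A) = i → i = True
A ∧ C = i ∧ True = i
A → (A ∧ C) = i → i = True
(A → ¬(D ↔ A)) ∧ (A → (A ∧ C)) = True ∧ True = True
In Kleene's strong three-valued logic K3: D ↔ A = False ↔ i = i
¬(D ↔ A) = ¬i = i
A → ¬(D ↔ A) = i → i = i  [¬i ∨ i]
A ∧ C = i ∧ True = i
A → (A ∧ C) = i → i = i
(A → ¬(D ↔ A)) ∧ (A → (A ∧ C)) = i ∧ i = i
They differ because Ł3 and Kleene's strong three-valued logic K3 treat i differently under implication.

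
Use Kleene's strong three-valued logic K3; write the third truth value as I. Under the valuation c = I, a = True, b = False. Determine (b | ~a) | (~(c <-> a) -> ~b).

~a = ~True = False
b | ~a = False | False = False
c <-> a = I <-> True = I
~(c <-> a) = ~I = I
~b = ~False = True
~(c <-> a) -> ~b = I -> True = True  [~I | True]
(b | ~a) | (~(c <-> a) -> ~b) = False | True = True

True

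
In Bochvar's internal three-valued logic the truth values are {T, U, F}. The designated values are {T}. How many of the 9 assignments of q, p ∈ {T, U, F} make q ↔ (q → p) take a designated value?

1

Designated under: (q=T, p=T).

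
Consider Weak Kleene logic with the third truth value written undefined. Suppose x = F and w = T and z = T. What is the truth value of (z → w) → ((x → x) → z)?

T

z → w = T → T = T
x → x = F → F = T
(x → x) → z = T → T = T
(z → w) → ((x → x) → z) = T → T = T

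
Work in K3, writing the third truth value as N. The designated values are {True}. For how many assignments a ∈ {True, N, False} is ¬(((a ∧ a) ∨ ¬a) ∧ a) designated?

a=True: False ·
a=N: N ·
a=False: True ✓

1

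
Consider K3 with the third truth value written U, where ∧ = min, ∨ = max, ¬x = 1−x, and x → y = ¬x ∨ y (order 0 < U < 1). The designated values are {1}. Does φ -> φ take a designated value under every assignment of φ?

Countermodel: φ=U gives U, which is not designated.

No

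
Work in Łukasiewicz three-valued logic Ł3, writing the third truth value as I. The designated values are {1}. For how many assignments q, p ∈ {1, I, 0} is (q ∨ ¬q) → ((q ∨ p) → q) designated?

Of the 9 assignments, 7 give a value in {1}.

7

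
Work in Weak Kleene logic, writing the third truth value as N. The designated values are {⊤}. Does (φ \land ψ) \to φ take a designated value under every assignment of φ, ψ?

Countermodel: φ=⊤, ψ=N gives N, which is not designated.

No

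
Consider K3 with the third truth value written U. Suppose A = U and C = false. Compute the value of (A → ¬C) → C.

¬C = ¬false = true
A → ¬C = U → true = true  [¬U ∨ true]
(A → ¬C) → C = true → false = false

false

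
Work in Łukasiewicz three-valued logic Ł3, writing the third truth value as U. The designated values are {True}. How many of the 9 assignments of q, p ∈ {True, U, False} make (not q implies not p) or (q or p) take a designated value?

Of the 9 assignments, 8 give a value in {True}.

8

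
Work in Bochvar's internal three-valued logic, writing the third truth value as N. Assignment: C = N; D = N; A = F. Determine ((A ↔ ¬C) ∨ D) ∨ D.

N

¬C = ¬N = N
A ↔ ¬C = F ↔ N = N
(A ↔ ¬C) ∨ D = N ∨ N = N
((A ↔ ¬C) ∨ D) ∨ D = N ∨ N = N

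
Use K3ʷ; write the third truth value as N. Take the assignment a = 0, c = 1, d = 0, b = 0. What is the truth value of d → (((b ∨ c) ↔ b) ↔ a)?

b ∨ c = 0 ∨ 1 = 1
(b ∨ c) ↔ b = 1 ↔ 0 = 0
((b ∨ c) ↔ b) ↔ a = 0 ↔ 0 = 1
d → (((b ∨ c) ↔ b) ↔ a) = 0 → 1 = 1

1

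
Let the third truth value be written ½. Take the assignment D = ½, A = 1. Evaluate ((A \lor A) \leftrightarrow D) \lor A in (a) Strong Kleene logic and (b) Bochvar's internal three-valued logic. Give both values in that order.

1; ½

In Strong Kleene logic: A \lor A = 1 \lor 1 = 1
(A \lor A) \leftrightarrow D = 1 \leftrightarrow ½ = ½
((A \lor A) \leftrightarrow D) \lor A = ½ \lor 1 = 1
In Bochvar's internal three-valued logic: A \lor A = 1 \lor 1 = 1
(A \lor A) \leftrightarrow D = 1 \leftrightarrow ½ = ½
((A \lor A) \leftrightarrow D) \lor A = ½ \lor 1 = ½
They differ because Strong Kleene logic and Bochvar's internal three-valued logic treat ½ differently under the binary connectives.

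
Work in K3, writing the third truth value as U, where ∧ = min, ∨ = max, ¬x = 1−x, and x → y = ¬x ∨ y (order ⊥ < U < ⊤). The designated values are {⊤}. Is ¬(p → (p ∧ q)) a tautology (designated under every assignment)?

Countermodel: p=⊤, q=⊤ gives ⊥, which is not designated.

No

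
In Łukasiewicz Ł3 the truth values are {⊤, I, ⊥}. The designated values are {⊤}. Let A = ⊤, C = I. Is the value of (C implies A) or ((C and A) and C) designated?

C implies A = I implies ⊤ = ⊤  [min(1, 1−½+1)]
C and A = I and ⊤ = I
(C and A) and C = I and I = I
(C implies A) or ((C and A) and C) = ⊤ or I = ⊤
⊤ ∈ {⊤}.

Yes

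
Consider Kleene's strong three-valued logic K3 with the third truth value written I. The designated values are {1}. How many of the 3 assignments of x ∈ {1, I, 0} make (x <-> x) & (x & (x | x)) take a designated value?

1

x=1: 1 ✓
x=I: I ·
x=0: 0 ·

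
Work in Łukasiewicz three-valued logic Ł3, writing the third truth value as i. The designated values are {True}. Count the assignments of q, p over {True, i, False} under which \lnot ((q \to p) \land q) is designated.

4

Designated under: (q=True, p=False); (q=False, p=True); (q=False, p=i); (q=False, p=False).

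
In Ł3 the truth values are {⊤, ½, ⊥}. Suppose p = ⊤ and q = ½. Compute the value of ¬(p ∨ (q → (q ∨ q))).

q ∨ q = ½ ∨ ½ = ½
q → (q ∨ q) = ½ → ½ = ⊤
p ∨ (q → (q ∨ q)) = ⊤ ∨ ⊤ = ⊤
¬(p ∨ (q → (q ∨ q))) = ¬⊤ = ⊥

⊥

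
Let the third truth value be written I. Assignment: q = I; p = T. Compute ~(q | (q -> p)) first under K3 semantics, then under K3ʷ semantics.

F; I

In K3: q -> p = I -> T = T  [~I | T]
q | (q -> p) = I | T = T
~(q | (q -> p)) = ~T = F
In K3ʷ: q -> p = I -> T = I
q | (q -> p) = I | I = I
~(q | (q -> p)) = ~I = I
They differ because K3 and K3ʷ treat I differently under the binary connectives.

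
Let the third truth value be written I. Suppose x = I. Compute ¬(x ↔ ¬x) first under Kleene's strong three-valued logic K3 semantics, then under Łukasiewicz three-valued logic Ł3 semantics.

In Kleene's strong three-valued logic K3: ¬x = ¬I = I
x ↔ ¬x = I ↔ I = I
¬(x ↔ ¬x) = ¬I = I
In Łukasiewicz three-valued logic Ł3: ¬x = ¬I = I
x ↔ ¬x = I ↔ I = 1  [1 − |½−½|]
¬(x ↔ ¬x) = ¬1 = 0
They differ because Kleene's strong three-valued logic K3 and Łukasiewicz three-valued logic Ł3 treat I differently under implication.

I; 0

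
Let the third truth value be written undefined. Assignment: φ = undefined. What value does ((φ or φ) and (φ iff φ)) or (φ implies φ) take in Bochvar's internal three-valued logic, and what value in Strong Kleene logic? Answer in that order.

undefined; undefined

In Bochvar's internal three-valued logic: φ or φ = undefined or undefined = undefined
φ iff φ = undefined iff undefined = undefined
(φ or φ) and (φ iff φ) = undefined and undefined = undefined
φ implies φ = undefined implies undefined = undefined  [any arg is the third value ⇒ result is the third value]
((φ or φ) and (φ iff φ)) or (φ implies φ) = undefined or undefined = undefined
In Strong Kleene logic: φ or φ = undefined or undefined = undefined
φ iff φ = undefined iff undefined = undefined
(φ or φ) and (φ iff φ) = undefined and undefined = undefined
φ implies φ = undefined implies undefined = undefined  [not undefined or undefined]
((φ or φ) and (φ iff φ)) or (φ implies φ) = undefined or undefined = undefined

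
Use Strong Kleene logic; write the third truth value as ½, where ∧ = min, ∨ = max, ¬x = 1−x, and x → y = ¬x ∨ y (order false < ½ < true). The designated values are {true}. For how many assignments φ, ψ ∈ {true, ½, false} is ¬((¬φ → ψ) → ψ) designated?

Designated under: (φ=true, ψ=false).

1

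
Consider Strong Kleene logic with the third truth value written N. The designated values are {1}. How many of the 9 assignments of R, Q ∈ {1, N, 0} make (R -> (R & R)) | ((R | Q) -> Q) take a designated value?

7

Of the 9 assignments, 7 give a value in {1}.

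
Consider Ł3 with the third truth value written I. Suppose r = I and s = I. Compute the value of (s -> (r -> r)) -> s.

I

r -> r = I -> I = true  [min(1, 1−½+½)]
s -> (r -> r) = I -> true = true
(s -> (r -> r)) -> s = true -> I = I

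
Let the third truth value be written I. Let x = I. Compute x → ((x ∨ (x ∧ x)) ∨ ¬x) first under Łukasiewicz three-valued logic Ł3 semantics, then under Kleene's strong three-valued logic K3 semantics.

In Łukasiewicz three-valued logic Ł3: x ∧ x = I ∧ I = I
x ∨ (x ∧ x) = I ∨ I = I
¬x = ¬I = I
(x ∨ (x ∧ x)) ∨ ¬x = I ∨ I = I
x → ((x ∨ (x ∧ x)) ∨ ¬x) = I → I = true  [min(1, 1−½+½)]
In Kleene's strong three-valued logic K3: x ∧ x = I ∧ I = I
x ∨ (x ∧ x) = I ∨ I = I
¬x = ¬I = I
(x ∨ (x ∧ x)) ∨ ¬x = I ∨ I = I
x → ((x ∨ (x ∧ x)) ∨ ¬x) = I → I = I  [¬I ∨ I]
They differ because Łukasiewicz three-valued logic Ł3 and Kleene's strong three-valued logic K3 treat I differently under implication.

true; I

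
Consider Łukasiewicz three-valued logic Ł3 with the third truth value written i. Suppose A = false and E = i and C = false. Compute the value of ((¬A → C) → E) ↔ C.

false

¬A = ¬false = true
¬A → C = true → false = false
(¬A → C) → E = false → i = true  [min(1, 1−0+½)]
((¬A → C) → E) ↔ C = true ↔ false = false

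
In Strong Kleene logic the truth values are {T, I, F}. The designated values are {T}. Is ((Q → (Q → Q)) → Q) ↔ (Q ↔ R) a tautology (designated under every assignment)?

No

Countermodel: Q=T, R=I gives I, which is not designated.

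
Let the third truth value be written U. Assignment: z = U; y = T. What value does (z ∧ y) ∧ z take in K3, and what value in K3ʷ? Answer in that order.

In K3: z ∧ y = U ∧ T = U
(z ∧ y) ∧ z = U ∧ U = U
In K3ʷ: z ∧ y = U ∧ T = U
(z ∧ y) ∧ z = U ∧ U = U

U; U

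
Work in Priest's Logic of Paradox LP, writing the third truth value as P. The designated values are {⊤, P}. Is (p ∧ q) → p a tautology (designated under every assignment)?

Every assignment of p, q over {⊤, P, ⊥} gives a value in {⊤, P}.
In particular, with p=P, q=P: (p ∧ q) → p = P.

Yes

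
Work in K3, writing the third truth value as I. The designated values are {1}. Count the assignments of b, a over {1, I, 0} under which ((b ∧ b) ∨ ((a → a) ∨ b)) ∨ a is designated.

7

Of the 9 assignments, 7 give a value in {1}.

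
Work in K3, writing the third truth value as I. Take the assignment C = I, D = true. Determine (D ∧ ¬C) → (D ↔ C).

I

¬C = ¬I = I
D ∧ ¬C = true ∧ I = I
D ↔ C = true ↔ I = I
(D ∧ ¬C) → (D ↔ C) = I → I = I  [¬I ∨ I]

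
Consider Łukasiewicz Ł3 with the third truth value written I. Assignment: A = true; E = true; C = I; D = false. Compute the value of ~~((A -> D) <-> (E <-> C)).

I

A -> D = true -> false = false
E <-> C = true <-> I = I  [1 − |1−½|]
(A -> D) <-> (E <-> C) = false <-> I = I
~((A -> D) <-> (E <-> C)) = ~I = I
~~((A -> D) <-> (E <-> C)) = ~I = I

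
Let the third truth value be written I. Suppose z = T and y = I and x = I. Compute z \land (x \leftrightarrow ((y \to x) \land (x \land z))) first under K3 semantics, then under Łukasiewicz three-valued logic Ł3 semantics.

In K3: y \to x = I \to I = I
x \land z = I \land T = I
(y \to x) \land (x \land z) = I \land I = I
x \leftrightarrow ((y \to x) \land (x \land z)) = I \leftrightarrow I = I
z \land (x \leftrightarrow ((y \to x) \land (x \land z))) = T \land I = I
In Łukasiewicz three-valued logic Ł3: y \to x = I \to I = T  [min(1, 1−½+½)]
x \land z = I \land T = I
(y \to x) \land (x \land z) = T \land I = I
x \leftrightarrow ((y \to x) \land (x \land z)) = I \leftrightarrow I = T
z \land (x \leftrightarrow ((y \to x) \land (x \land z))) = T \land T = T
They differ because K3 and Łukasiewicz three-valued logic Ł3 treat I differently under implication.

I; T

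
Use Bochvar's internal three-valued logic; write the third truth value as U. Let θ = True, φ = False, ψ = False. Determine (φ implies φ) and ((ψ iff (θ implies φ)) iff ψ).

φ implies φ = False implies False = True
θ implies φ = True implies False = False
ψ iff (θ implies φ) = False iff False = True
(ψ iff (θ implies φ)) iff ψ = True iff False = False
(φ implies φ) and ((ψ iff (θ implies φ)) iff ψ) = True and False = False

False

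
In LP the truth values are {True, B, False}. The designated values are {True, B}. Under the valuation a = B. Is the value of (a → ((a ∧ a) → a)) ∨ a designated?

Yes

a ∧ a = B ∧ B = B
(a ∧ a) → a = B → B = B  [¬B ∨ B]
a → ((a ∧ a) → a) = B → B = B
(a → ((a ∧ a) → a)) ∨ a = B ∨ B = B
B ∈ {True, B}.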